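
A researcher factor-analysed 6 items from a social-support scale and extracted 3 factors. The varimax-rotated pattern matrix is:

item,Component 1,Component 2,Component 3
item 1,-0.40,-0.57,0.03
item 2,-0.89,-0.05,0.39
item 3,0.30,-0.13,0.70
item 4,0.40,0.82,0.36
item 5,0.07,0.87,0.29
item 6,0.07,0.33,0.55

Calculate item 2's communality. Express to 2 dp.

h² = (-0.89)² + (-0.05)² + 0.39² = 0.7921 + 0.0025 + 0.1521 = 0.9467

0.95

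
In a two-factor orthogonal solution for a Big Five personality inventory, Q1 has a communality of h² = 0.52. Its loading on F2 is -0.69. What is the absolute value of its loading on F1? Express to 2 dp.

0.21

Under orthogonal rotation h² = Σλ², so λ_F1² = h² − (0.4761) = 0.52 − 0.4761 = 0.0439.
|λ| = √0.0439 = 0.2095.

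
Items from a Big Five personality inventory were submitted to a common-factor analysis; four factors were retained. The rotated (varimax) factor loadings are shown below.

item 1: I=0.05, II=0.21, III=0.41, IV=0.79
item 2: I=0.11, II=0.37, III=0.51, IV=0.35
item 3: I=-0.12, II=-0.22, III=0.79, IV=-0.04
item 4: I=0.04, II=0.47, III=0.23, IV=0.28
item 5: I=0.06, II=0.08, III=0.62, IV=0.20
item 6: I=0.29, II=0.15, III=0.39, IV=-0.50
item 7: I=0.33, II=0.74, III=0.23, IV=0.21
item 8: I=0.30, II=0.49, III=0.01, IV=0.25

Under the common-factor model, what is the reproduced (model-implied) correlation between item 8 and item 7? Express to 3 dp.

r̂ = Σ λ_i·λ_j across factors = (0.30)(0.33) + (0.49)(0.74) + (0.01)(0.23) + (0.25)(0.21)
  = +0.0990 +0.3626 +0.0023 +0.0525 = 0.5164

0.516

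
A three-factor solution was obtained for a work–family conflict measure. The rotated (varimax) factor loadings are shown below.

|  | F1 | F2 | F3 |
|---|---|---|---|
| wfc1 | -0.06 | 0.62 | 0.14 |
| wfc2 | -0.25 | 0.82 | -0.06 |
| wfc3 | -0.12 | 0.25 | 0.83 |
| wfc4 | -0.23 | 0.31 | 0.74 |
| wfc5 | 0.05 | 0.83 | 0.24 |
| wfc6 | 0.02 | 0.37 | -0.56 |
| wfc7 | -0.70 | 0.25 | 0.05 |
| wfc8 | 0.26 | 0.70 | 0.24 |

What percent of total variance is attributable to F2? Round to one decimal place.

32.4%

SS loadings for F2 = 0.62² + 0.82² + 0.25² + 0.31² + 0.83² + 0.37² + 0.25² + 0.70² = 2.5937
With 8 standardized items, total variance = 8. Proportion = 2.5937/8 = 0.3242 → 32.42%.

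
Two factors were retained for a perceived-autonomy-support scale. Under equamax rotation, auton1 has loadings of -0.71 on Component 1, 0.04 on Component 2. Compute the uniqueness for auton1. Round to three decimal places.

0.494

h² = (-0.71)² + 0.04² = 0.5041 + 0.0016 = 0.5057
Uniqueness u² = 1 − h² = 1 − 0.5057 = 0.4943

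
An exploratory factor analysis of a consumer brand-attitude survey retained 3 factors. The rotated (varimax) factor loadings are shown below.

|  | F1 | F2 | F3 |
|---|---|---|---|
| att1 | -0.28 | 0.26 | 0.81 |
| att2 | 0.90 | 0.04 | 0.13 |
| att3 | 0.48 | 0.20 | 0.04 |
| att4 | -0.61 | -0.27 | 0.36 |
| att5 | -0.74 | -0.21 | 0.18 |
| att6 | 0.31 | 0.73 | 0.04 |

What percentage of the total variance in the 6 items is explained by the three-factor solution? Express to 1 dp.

62.2%

Communalities: 0.8021, 0.8285, 0.2720, 0.5746, 0.6241, 0.6306; Σh² = 3.7319.
Total variance with 6 standardized items is 6, so the solution explains 3.7319/6 = 0.6220 = 62.20%.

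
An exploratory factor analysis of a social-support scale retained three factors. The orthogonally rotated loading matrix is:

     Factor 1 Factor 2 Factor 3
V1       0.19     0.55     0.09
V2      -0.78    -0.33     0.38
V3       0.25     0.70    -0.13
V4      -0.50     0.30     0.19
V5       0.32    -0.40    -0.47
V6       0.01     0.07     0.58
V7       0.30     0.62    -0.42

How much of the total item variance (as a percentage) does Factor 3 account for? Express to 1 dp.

SS loadings for Factor 3 = 0.09² + 0.38² + (-0.13)² + 0.19² + (-0.47)² + 0.58² + (-0.42)² = 0.9392
With 7 standardized items, total variance = 7. Proportion = 0.9392/7 = 0.1342 → 13.42%.

13.4%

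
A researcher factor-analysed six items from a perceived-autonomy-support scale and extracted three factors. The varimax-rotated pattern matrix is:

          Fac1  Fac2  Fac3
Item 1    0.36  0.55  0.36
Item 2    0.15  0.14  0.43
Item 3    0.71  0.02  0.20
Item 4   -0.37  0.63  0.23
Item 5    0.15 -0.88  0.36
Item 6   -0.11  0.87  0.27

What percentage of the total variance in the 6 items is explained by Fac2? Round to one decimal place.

SS loadings for Fac2 = 0.55² + 0.14² + 0.02² + 0.63² + (-0.88)² + 0.87² = 2.2507
With 6 standardized items, total variance = 6. Proportion = 2.2507/6 = 0.3751 → 37.51%.

37.5%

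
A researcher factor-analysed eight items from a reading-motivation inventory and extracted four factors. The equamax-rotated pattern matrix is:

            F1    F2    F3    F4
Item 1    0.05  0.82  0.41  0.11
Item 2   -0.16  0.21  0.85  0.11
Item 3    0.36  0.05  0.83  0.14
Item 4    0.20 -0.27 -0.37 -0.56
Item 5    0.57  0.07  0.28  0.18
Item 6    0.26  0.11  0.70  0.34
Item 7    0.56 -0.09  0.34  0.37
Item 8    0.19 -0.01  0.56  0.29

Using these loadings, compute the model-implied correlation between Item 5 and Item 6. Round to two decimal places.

r̂ = Σ λ_i·λ_j across factors = (0.57)(0.26) + (0.07)(0.11) + (0.28)(0.70) + (0.18)(0.34)
  = +0.1482 +0.0077 +0.1960 +0.0612 = 0.4131

0.41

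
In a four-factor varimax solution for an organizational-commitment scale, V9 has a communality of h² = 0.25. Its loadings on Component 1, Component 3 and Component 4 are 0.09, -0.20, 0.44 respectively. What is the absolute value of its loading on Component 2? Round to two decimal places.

Under orthogonal rotation h² = Σλ², so λ_Component 2² = h² − (0.2417) = 0.25 − 0.2417 = 0.0083.
|λ| = √0.0083 = 0.0911.

0.09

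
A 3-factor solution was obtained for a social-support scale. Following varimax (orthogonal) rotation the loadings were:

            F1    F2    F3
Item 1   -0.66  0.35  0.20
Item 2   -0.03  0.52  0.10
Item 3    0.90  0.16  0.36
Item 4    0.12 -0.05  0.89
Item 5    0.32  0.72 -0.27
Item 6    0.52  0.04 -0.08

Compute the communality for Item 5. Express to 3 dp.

h² = 0.32² + 0.72² + (-0.27)² = 0.1024 + 0.5184 + 0.0729 = 0.6937

0.694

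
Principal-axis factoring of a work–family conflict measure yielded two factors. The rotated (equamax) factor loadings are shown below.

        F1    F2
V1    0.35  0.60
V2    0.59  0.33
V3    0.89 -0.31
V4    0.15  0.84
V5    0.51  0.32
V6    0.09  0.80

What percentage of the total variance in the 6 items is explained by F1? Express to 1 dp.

25.9%

SS loadings for F1 = 0.35² + 0.59² + 0.89² + 0.15² + 0.51² + 0.09² = 1.5534
With 6 standardized items, total variance = 6. Proportion = 1.5534/6 = 0.2589 → 25.89%.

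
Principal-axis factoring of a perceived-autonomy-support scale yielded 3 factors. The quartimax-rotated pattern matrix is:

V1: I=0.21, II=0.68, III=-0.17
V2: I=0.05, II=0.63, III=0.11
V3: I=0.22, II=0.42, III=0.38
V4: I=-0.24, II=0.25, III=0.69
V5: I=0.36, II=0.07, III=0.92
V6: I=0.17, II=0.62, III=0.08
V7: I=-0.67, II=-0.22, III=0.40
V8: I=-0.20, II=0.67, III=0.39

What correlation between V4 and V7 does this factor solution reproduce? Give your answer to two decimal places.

0.38

r̂ = Σ λ_i·λ_j across factors = (-0.24)(-0.67) + (0.25)(-0.22) + (0.69)(0.40)
  = +0.1608 -0.0550 +0.2760 = 0.3818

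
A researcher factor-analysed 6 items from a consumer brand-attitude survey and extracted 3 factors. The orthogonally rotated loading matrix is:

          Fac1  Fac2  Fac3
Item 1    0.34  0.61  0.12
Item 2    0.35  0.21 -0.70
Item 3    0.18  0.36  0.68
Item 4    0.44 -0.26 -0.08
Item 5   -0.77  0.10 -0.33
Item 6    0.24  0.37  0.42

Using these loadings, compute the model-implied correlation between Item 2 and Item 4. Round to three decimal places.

r̂ = Σ λ_i·λ_j across factors = (0.35)(0.44) + (0.21)(-0.26) + (-0.70)(-0.08)
  = +0.1540 -0.0546 +0.0560 = 0.1554

0.155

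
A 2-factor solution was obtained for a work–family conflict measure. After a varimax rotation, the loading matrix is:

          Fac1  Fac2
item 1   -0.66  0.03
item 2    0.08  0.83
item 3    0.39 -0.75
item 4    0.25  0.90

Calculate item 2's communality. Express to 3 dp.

0.695

h² = 0.08² + 0.83² = 0.0064 + 0.6889 = 0.6953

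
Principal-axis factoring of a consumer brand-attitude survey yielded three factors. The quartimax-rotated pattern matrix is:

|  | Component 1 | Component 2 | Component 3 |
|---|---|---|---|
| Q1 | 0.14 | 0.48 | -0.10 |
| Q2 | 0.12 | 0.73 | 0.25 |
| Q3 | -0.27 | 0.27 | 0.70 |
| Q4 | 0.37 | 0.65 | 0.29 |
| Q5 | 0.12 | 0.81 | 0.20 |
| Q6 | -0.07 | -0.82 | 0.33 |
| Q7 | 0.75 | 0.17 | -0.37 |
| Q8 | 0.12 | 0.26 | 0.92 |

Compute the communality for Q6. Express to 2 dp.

0.79

h² = (-0.07)² + (-0.82)² + 0.33² = 0.0049 + 0.6724 + 0.1089 = 0.7862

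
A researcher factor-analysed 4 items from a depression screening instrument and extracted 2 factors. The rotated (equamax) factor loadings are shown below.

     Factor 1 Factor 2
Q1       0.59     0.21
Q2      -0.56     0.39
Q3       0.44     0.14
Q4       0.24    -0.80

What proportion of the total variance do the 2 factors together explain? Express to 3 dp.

Communalities: 0.3922, 0.4657, 0.2132, 0.6976; Σh² = 1.7687.
Total variance with 4 standardized items is 4, so the solution explains 1.7687/4 = 0.4422.

0.442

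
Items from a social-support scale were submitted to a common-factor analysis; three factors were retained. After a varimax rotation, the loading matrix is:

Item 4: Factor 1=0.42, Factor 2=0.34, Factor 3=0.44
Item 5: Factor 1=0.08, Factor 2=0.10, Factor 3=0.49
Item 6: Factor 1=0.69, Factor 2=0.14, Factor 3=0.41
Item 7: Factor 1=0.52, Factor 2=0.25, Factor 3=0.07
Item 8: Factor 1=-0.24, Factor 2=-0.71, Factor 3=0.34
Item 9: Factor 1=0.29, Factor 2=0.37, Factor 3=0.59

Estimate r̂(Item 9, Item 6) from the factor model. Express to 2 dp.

r̂ = Σ λ_i·λ_j across factors = (0.29)(0.69) + (0.37)(0.14) + (0.59)(0.41)
  = +0.2001 +0.0518 +0.2419 = 0.4938

0.49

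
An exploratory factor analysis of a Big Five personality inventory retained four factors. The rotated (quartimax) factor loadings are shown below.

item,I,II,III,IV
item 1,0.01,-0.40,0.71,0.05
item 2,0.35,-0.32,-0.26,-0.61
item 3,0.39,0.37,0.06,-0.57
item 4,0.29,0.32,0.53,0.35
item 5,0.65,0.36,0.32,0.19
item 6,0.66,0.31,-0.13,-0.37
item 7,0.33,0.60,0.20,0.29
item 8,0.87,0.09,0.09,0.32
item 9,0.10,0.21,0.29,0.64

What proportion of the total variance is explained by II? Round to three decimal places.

SS loadings for II = (-0.40)² + (-0.32)² + 0.37² + 0.32² + 0.36² + 0.31² + 0.60² + 0.09² + 0.21² = 1.1396
Proportion of variance = 1.1396 / 9 = 0.1266.

0.127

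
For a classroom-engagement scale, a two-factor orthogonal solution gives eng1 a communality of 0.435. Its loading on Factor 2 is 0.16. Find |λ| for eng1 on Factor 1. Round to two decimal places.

Under orthogonal rotation h² = Σλ², so λ_Factor 1² = h² − (0.0256) = 0.435 − 0.0256 = 0.4094.
|λ| = √0.4094 = 0.6398.

0.64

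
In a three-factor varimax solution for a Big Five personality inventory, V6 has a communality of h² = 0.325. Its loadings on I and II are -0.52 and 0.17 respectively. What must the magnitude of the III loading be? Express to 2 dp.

Under orthogonal rotation h² = Σλ², so λ_III² = h² − (0.2993) = 0.325 − 0.2993 = 0.0257.
|λ| = √0.0257 = 0.1603.

0.16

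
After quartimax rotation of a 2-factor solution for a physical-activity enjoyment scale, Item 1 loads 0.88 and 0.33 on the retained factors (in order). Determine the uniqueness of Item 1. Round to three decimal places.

h² = 0.88² + 0.33² = 0.7744 + 0.1089 = 0.8833
Uniqueness u² = 1 − h² = 1 − 0.8833 = 0.1167

0.117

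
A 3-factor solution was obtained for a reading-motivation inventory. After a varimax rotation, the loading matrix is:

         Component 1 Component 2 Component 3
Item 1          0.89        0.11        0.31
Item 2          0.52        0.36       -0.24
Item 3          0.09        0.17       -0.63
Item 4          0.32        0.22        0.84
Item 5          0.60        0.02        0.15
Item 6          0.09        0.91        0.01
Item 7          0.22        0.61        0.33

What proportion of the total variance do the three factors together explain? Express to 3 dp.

SS loadings by factor: 1.5895, 1.4196, 1.3877; total = 4.3968.
Total variance with 7 standardized items is 7, so the solution explains 4.3968/7 = 0.6281.

0.628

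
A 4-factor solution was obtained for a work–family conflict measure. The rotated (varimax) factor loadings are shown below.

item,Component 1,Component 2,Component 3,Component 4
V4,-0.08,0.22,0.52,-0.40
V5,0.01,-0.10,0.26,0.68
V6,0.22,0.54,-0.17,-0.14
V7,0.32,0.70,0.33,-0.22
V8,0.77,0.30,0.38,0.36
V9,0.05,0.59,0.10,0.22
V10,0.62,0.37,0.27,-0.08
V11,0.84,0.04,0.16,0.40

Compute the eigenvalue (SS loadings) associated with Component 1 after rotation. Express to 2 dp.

SS loadings for Component 1 = (-0.08)² + 0.01² + 0.22² + 0.32² + 0.77² + 0.05² + 0.62² + 0.84² = 0.0064 + 0.0001 + 0.0484 + 0.1024 + 0.5929 + 0.0025 + 0.3844 + 0.7056 = 1.8427

1.84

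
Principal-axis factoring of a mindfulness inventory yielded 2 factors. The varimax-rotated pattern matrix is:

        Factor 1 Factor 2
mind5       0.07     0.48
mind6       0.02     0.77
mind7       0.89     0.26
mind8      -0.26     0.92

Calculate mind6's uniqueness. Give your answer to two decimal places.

0.41

h² = 0.02² + 0.77² = 0.0004 + 0.5929 = 0.5933
Uniqueness u² = 1 − h² = 1 − 0.5933 = 0.4067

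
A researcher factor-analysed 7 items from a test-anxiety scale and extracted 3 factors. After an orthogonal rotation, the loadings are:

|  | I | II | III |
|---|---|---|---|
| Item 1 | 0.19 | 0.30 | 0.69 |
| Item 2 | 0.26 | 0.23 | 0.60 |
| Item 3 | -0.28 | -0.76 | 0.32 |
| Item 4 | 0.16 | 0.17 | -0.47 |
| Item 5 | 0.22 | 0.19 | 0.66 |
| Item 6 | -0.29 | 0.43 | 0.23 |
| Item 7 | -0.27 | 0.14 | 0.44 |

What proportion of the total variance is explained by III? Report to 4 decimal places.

0.2631

SS loadings for III = 0.69² + 0.60² + 0.32² + (-0.47)² + 0.66² + 0.23² + 0.44² = 1.8415
Proportion of variance = 1.8415 / 7 = 0.2631.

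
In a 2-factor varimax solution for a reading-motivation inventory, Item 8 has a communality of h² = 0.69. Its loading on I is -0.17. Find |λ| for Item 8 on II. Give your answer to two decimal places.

Under orthogonal rotation h² = Σλ², so λ_II² = h² − (0.0289) = 0.69 − 0.0289 = 0.6611.
|λ| = √0.6611 = 0.8131.

0.81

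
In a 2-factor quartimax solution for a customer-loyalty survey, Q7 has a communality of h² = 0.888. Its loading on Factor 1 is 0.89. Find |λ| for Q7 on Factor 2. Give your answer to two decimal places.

0.31

Under orthogonal rotation h² = Σλ², so λ_Factor 2² = h² − (0.7921) = 0.888 − 0.7921 = 0.0959.
|λ| = √0.0959 = 0.3097.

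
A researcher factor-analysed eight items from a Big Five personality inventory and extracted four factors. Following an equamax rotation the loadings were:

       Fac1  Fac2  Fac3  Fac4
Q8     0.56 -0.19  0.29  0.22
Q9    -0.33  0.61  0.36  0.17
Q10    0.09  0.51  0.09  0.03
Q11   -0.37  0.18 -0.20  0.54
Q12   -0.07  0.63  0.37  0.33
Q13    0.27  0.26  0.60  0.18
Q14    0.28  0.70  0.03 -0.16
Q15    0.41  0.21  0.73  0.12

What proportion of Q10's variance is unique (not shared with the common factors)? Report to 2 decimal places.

0.72

h² = 0.09² + 0.51² + 0.09² + 0.03² = 0.0081 + 0.2601 + 0.0081 + 0.0009 = 0.2772
Uniqueness u² = 1 − h² = 1 − 0.2772 = 0.7228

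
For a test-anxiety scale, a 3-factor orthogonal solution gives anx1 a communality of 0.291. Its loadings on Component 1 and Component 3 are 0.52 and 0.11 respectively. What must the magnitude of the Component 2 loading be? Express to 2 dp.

0.09

Under orthogonal rotation h² = Σλ², so λ_Component 2² = h² − (0.2825) = 0.291 − 0.2825 = 0.0085.
|λ| = √0.0085 = 0.0922.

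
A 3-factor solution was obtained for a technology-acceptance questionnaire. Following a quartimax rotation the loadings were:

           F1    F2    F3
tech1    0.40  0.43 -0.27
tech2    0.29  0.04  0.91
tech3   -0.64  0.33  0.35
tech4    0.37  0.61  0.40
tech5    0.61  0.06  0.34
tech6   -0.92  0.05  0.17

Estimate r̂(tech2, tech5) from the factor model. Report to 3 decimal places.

0.489

r̂ = Σ λ_i·λ_j across factors = (0.29)(0.61) + (0.04)(0.06) + (0.91)(0.34)
  = +0.1769 +0.0024 +0.3094 = 0.4887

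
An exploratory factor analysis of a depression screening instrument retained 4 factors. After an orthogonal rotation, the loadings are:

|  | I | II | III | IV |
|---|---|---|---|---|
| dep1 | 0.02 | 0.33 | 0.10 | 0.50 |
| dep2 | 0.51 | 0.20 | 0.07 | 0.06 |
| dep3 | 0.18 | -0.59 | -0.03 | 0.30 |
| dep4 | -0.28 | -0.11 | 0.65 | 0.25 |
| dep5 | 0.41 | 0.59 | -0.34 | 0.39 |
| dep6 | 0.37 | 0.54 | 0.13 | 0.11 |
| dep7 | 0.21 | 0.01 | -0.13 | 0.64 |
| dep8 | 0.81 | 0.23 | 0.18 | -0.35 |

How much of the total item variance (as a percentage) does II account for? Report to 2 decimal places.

SS loadings for II = 0.33² + 0.20² + (-0.59)² + (-0.11)² + 0.59² + 0.54² + 0.01² + 0.23² = 1.2018
With 8 standardized items, total variance = 8. Proportion = 1.2018/8 = 0.1502 → 15.02%.

15.02%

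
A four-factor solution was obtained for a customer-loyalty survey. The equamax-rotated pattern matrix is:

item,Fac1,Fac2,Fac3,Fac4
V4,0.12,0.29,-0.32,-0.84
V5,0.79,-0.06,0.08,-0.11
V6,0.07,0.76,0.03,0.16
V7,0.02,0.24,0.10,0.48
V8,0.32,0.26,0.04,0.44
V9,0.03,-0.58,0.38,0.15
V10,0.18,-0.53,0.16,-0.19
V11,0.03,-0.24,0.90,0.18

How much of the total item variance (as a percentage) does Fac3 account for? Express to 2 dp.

13.77%

SS loadings for Fac3 = (-0.32)² + 0.08² + 0.03² + 0.10² + 0.04² + 0.38² + 0.16² + 0.90² = 1.1013
With 8 standardized items, total variance = 8. Proportion = 1.1013/8 = 0.1377 → 13.77%.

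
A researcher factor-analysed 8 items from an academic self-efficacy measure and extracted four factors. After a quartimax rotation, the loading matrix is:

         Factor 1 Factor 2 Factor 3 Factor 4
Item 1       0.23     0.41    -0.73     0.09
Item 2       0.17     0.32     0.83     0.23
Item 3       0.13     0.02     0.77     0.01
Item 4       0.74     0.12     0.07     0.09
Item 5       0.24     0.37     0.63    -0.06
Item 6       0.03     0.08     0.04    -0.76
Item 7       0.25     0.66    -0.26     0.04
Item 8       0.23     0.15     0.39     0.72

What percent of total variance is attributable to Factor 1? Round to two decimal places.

10.25%

SS loadings for Factor 1 = 0.23² + 0.17² + 0.13² + 0.74² + 0.24² + 0.03² + 0.25² + 0.23² = 0.8202
With 8 standardized items, total variance = 8. Proportion = 0.8202/8 = 0.1025 → 10.25%.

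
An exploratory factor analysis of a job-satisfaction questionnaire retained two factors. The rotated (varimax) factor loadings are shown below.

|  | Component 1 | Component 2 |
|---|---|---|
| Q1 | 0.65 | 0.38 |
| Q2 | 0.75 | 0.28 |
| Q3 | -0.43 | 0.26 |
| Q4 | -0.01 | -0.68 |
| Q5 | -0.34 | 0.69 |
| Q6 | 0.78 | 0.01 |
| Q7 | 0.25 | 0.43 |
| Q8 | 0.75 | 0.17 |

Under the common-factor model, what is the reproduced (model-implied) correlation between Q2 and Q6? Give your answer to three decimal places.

r̂ = Σ λ_i·λ_j across factors = (0.75)(0.78) + (0.28)(0.01)
  = +0.5850 +0.0028 = 0.5878

0.588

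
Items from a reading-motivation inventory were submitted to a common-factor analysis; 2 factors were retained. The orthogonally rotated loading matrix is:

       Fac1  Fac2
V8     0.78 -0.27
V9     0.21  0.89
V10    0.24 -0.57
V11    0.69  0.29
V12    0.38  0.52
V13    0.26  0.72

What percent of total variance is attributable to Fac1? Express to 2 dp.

SS loadings for Fac1 = 0.78² + 0.21² + 0.24² + 0.69² + 0.38² + 0.26² = 1.3982
With 6 standardized items, total variance = 6. Proportion = 1.3982/6 = 0.2330 → 23.30%.

23.30%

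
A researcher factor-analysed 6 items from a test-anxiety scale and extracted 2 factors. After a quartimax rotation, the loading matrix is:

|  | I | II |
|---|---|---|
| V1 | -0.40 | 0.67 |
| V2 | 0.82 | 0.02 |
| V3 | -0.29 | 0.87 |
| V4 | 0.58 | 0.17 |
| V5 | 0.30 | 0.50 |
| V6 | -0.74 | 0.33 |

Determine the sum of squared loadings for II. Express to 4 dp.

SS loadings for II = 0.67² + 0.02² + 0.87² + 0.17² + 0.50² + 0.33² = 0.4489 + 0.0004 + 0.7569 + 0.0289 + 0.2500 + 0.1089 = 1.5940

1.5940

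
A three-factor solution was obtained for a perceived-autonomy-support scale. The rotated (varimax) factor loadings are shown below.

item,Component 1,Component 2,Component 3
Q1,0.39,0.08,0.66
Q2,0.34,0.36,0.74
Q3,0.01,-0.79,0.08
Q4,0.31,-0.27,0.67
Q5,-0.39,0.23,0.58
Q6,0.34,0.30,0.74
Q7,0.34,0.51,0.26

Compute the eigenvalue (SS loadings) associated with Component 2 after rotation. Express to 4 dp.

SS loadings for Component 2 = 0.08² + 0.36² + (-0.79)² + (-0.27)² + 0.23² + 0.30² + 0.51² = 0.0064 + 0.1296 + 0.6241 + 0.0729 + 0.0529 + 0.0900 + 0.2601 = 1.2360

1.2360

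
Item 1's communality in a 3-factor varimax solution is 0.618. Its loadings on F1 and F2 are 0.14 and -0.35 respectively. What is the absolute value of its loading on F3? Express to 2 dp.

0.69

Under orthogonal rotation h² = Σλ², so λ_F3² = h² − (0.1421) = 0.618 − 0.1421 = 0.4759.
|λ| = √0.4759 = 0.6899.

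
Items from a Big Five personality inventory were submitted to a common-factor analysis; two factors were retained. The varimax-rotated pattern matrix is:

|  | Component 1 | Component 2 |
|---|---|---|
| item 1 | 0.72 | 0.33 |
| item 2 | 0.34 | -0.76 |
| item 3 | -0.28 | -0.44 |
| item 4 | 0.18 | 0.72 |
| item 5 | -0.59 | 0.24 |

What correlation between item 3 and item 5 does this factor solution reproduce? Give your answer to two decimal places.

r̂ = Σ λ_i·λ_j across factors = (-0.28)(-0.59) + (-0.44)(0.24)
  = +0.1652 -0.1056 = 0.0596

0.06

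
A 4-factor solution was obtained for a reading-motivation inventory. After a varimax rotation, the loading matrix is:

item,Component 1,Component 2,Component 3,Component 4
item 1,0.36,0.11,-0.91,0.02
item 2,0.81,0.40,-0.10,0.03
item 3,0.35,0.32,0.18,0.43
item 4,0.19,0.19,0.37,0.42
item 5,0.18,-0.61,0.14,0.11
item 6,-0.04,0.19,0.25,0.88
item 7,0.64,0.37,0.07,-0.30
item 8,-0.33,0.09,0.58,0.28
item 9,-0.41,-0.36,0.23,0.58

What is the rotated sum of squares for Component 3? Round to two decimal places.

1.48

SS loadings for Component 3 = (-0.91)² + (-0.10)² + 0.18² + 0.37² + 0.14² + 0.25² + 0.07² + 0.58² + 0.23² = 0.8281 + 0.0100 + 0.0324 + 0.1369 + 0.0196 + 0.0625 + 0.0049 + 0.3364 + 0.0529 = 1.4837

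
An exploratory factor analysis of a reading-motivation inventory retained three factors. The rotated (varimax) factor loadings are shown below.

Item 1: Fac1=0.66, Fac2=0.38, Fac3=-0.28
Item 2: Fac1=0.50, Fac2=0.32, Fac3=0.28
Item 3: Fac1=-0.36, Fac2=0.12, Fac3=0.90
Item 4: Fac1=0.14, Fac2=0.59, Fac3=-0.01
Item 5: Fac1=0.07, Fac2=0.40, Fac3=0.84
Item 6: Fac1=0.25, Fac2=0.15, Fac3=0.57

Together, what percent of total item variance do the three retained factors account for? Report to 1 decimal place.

SS loadings by factor: 0.9022, 0.7918, 1.9974; total = 3.6914.
Total variance with 6 standardized items is 6, so the solution explains 3.6914/6 = 0.6152 = 61.52%.

61.5%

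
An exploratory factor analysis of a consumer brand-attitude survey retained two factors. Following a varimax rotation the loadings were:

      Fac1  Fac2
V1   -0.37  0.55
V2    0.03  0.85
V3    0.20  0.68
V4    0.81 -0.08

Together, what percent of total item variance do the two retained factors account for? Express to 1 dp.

58.2%

SS loadings by factor: 0.8339, 1.4938; total = 2.3277.
Total variance with 4 standardized items is 4, so the solution explains 2.3277/4 = 0.5819 = 58.19%.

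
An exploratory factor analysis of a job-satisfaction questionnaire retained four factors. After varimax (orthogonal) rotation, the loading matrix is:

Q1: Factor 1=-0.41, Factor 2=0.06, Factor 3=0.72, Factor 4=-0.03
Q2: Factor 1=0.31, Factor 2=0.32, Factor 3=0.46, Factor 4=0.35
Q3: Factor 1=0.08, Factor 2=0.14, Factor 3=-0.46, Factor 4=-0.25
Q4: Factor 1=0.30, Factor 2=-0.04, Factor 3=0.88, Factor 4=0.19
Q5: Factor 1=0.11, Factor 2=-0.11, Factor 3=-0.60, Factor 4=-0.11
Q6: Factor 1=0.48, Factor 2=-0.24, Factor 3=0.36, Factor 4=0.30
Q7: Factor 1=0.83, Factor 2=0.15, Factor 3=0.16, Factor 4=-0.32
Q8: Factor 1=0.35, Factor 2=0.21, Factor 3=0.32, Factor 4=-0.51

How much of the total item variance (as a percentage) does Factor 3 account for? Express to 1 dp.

29.2%

SS loadings for Factor 3 = 0.72² + 0.46² + (-0.46)² + 0.88² + (-0.60)² + 0.36² + 0.16² + 0.32² = 2.3336
With 8 standardized items, total variance = 8. Proportion = 2.3336/8 = 0.2917 → 29.17%.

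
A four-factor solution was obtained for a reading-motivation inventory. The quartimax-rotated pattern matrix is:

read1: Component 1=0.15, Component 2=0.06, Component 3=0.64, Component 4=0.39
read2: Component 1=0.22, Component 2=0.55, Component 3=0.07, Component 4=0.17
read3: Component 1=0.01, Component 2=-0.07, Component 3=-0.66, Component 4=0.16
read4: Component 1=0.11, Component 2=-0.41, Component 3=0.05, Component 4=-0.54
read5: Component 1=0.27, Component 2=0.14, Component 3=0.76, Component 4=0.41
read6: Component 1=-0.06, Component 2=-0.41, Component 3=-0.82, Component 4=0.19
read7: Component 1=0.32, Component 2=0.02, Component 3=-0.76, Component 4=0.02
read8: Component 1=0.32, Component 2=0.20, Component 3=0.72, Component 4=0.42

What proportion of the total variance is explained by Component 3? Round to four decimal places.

SS loadings for Component 3 = 0.64² + 0.07² + (-0.66)² + 0.05² + 0.76² + (-0.82)² + (-0.76)² + 0.72² = 3.1986
Proportion of variance = 3.1986 / 8 = 0.3998.

0.3998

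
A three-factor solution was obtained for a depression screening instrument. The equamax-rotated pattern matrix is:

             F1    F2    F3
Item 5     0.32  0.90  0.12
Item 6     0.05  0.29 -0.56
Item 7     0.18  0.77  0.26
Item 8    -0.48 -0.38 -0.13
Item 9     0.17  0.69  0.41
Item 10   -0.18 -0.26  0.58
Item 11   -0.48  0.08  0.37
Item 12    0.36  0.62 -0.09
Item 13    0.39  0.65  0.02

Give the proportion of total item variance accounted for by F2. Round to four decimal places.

SS loadings for F2 = 0.90² + 0.29² + 0.77² + (-0.38)² + 0.69² + (-0.26)² + 0.08² + 0.62² + 0.65² = 2.9884
Proportion of variance = 2.9884 / 9 = 0.3320.

0.3320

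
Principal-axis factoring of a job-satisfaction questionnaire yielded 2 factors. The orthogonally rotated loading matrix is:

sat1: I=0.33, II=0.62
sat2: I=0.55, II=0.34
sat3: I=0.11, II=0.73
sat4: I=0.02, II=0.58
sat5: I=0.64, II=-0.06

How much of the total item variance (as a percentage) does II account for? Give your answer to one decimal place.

27.5%

SS loadings for II = 0.62² + 0.34² + 0.73² + 0.58² + (-0.06)² = 1.3729
With 5 standardized items, total variance = 5. Proportion = 1.3729/5 = 0.2746 → 27.46%.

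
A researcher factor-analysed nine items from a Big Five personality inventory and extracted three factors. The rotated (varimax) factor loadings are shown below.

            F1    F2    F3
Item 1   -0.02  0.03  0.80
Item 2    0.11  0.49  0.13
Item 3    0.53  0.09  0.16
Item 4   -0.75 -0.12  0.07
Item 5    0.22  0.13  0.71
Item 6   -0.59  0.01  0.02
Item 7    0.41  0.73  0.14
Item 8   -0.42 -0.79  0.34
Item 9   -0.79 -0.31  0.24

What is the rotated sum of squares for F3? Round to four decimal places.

1.3847

SS loadings for F3 = 0.80² + 0.13² + 0.16² + 0.07² + 0.71² + 0.02² + 0.14² + 0.34² + 0.24² = 0.6400 + 0.0169 + 0.0256 + 0.0049 + 0.5041 + 0.0004 + 0.0196 + 0.1156 + 0.0576 = 1.3847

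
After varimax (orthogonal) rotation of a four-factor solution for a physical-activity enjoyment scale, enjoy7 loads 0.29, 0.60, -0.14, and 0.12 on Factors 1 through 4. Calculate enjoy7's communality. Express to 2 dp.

h² = 0.29² + 0.60² + (-0.14)² + 0.12² = 0.0841 + 0.3600 + 0.0196 + 0.0144 = 0.4781

0.48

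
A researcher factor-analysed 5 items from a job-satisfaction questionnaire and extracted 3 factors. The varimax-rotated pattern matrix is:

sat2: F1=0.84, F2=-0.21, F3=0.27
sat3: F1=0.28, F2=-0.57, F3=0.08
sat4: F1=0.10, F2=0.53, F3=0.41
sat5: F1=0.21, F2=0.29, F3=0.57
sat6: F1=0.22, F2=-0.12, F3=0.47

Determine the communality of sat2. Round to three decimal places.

h² = 0.84² + (-0.21)² + 0.27² = 0.7056 + 0.0441 + 0.0729 = 0.8226

0.823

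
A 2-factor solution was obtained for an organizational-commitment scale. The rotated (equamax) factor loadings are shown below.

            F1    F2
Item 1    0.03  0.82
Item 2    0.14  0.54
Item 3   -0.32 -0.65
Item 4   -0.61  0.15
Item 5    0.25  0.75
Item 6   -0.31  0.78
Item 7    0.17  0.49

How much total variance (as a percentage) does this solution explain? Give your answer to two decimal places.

SS loadings by factor: 0.6825, 2.8200; total = 3.5025.
Total variance with 7 standardized items is 7, so the solution explains 3.5025/7 = 0.5004 = 50.04%.

50.04%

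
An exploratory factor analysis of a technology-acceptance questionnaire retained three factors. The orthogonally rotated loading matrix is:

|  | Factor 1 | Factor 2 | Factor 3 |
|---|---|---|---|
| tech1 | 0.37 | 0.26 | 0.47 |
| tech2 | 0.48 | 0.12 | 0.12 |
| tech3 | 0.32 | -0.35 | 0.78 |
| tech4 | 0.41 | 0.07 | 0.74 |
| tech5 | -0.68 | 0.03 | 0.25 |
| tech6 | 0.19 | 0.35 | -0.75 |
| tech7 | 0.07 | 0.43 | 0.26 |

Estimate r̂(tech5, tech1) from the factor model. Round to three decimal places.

-0.126

r̂ = Σ λ_i·λ_j across factors = (-0.68)(0.37) + (0.03)(0.26) + (0.25)(0.47)
  = -0.2516 +0.0078 +0.1175 = -0.1263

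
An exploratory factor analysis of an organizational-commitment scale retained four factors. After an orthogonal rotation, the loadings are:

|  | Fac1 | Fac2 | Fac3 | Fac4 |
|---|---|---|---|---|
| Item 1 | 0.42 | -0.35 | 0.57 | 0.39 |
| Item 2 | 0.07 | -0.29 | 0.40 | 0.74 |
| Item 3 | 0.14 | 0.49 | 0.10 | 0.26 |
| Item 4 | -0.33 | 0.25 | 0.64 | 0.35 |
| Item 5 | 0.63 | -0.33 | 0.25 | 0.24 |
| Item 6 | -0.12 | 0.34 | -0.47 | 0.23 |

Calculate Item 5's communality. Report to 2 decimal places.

h² = 0.63² + (-0.33)² + 0.25² + 0.24² = 0.3969 + 0.1089 + 0.0625 + 0.0576 = 0.6259

0.63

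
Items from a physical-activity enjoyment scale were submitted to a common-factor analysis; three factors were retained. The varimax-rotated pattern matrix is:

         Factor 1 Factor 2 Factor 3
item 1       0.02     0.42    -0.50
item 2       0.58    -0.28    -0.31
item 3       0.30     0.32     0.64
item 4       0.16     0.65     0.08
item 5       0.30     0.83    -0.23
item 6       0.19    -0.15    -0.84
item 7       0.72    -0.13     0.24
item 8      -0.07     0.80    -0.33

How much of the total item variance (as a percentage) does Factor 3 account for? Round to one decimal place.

SS loadings for Factor 3 = (-0.50)² + (-0.31)² + 0.64² + 0.08² + (-0.23)² + (-0.84)² + 0.24² + (-0.33)² = 1.6871
With 8 standardized items, total variance = 8. Proportion = 1.6871/8 = 0.2109 → 21.09%.

21.1%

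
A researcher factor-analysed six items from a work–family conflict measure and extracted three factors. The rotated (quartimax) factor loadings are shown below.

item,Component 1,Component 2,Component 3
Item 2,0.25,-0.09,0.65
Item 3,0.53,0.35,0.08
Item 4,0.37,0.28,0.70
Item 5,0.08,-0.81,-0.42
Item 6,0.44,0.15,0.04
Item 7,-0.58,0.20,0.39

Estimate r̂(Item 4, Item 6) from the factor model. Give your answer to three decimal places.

0.233

r̂ = Σ λ_i·λ_j across factors = (0.37)(0.44) + (0.28)(0.15) + (0.70)(0.04)
  = +0.1628 +0.0420 +0.0280 = 0.2328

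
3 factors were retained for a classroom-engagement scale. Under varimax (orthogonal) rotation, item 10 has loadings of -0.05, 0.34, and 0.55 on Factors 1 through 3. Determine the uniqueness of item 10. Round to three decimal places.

h² = (-0.05)² + 0.34² + 0.55² = 0.0025 + 0.1156 + 0.3025 = 0.4206
Uniqueness u² = 1 − h² = 1 − 0.4206 = 0.5794

0.579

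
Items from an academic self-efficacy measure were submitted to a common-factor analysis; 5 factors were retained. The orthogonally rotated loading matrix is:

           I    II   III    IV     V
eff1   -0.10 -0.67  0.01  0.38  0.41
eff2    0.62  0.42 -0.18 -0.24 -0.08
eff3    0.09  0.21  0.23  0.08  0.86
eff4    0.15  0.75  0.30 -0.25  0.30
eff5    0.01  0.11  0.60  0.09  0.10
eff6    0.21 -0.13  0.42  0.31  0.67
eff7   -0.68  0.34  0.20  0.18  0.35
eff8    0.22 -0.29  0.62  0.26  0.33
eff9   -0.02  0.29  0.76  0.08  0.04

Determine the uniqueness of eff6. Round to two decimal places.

0.22

h² = 0.21² + (-0.13)² + 0.42² + 0.31² + 0.67² = 0.0441 + 0.0169 + 0.1764 + 0.0961 + 0.4489 = 0.7824
Uniqueness u² = 1 − h² = 1 − 0.7824 = 0.2176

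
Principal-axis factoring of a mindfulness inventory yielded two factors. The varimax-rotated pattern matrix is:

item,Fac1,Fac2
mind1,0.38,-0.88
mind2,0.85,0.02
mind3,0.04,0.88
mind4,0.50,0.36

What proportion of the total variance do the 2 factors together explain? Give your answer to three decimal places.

Communalities: 0.9188, 0.7229, 0.7760, 0.3796; Σh² = 2.7973.
Total variance with 4 standardized items is 4, so the solution explains 2.7973/4 = 0.6993.

0.699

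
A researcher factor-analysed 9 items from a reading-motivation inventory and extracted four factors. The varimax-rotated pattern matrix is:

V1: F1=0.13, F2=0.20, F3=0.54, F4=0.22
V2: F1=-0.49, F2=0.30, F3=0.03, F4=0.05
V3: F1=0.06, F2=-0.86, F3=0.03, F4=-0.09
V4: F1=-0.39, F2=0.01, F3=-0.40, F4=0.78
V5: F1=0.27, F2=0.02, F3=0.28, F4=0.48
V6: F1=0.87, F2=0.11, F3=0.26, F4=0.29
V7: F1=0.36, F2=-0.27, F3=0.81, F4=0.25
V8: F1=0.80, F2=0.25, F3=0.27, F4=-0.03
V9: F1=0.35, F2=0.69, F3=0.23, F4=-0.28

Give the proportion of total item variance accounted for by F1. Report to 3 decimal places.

0.237

SS loadings for F1 = 0.13² + (-0.49)² + 0.06² + (-0.39)² + 0.27² + 0.87² + 0.36² + 0.80² + 0.35² = 2.1346
Proportion of variance = 2.1346 / 9 = 0.2372.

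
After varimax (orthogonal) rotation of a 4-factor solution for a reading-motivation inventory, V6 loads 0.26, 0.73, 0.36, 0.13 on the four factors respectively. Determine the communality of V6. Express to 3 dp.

h² = 0.26² + 0.73² + 0.36² + 0.13² = 0.0676 + 0.5329 + 0.1296 + 0.0169 = 0.7470

0.747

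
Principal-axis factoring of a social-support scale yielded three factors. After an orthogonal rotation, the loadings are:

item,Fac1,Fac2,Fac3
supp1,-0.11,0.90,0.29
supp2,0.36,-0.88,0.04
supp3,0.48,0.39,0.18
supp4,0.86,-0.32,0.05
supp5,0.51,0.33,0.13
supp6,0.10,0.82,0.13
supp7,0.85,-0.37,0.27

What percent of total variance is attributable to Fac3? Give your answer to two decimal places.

3.25%

SS loadings for Fac3 = 0.29² + 0.04² + 0.18² + 0.05² + 0.13² + 0.13² + 0.27² = 0.2273
With 7 standardized items, total variance = 7. Proportion = 0.2273/7 = 0.0325 → 3.25%.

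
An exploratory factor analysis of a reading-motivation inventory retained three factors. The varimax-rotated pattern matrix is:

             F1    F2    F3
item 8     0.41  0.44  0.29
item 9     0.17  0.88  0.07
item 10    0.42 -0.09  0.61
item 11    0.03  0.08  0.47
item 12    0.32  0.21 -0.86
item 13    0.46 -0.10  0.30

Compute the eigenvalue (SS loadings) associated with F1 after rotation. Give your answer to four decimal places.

0.6883

SS loadings for F1 = 0.41² + 0.17² + 0.42² + 0.03² + 0.32² + 0.46² = 0.1681 + 0.0289 + 0.1764 + 0.0009 + 0.1024 + 0.2116 = 0.6883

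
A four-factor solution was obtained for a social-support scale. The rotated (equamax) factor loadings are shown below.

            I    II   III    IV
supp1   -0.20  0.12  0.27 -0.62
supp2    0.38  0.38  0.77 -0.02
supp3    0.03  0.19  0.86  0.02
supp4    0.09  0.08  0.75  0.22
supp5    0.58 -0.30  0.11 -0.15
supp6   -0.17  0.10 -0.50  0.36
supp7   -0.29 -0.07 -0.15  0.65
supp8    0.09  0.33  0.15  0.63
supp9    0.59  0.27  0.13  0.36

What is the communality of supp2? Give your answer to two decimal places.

h² = 0.38² + 0.38² + 0.77² + (-0.02)² = 0.1444 + 0.1444 + 0.5929 + 0.0004 = 0.8821

0.88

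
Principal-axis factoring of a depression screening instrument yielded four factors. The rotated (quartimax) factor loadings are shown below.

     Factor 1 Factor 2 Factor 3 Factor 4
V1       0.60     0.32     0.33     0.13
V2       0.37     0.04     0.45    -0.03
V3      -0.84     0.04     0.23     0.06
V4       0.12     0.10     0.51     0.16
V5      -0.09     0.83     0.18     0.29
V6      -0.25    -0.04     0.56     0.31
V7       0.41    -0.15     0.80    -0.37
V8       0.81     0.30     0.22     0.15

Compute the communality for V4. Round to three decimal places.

0.310

h² = 0.12² + 0.10² + 0.51² + 0.16² = 0.0144 + 0.0100 + 0.2601 + 0.0256 = 0.3101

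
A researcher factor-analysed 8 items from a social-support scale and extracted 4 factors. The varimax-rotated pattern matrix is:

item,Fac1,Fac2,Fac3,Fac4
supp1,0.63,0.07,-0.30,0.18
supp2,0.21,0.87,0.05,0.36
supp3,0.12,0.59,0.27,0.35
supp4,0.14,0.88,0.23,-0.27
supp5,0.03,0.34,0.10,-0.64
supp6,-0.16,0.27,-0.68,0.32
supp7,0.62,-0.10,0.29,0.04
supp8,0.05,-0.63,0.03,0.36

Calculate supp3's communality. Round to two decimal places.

0.56

h² = 0.12² + 0.59² + 0.27² + 0.35² = 0.0144 + 0.3481 + 0.0729 + 0.1225 = 0.5579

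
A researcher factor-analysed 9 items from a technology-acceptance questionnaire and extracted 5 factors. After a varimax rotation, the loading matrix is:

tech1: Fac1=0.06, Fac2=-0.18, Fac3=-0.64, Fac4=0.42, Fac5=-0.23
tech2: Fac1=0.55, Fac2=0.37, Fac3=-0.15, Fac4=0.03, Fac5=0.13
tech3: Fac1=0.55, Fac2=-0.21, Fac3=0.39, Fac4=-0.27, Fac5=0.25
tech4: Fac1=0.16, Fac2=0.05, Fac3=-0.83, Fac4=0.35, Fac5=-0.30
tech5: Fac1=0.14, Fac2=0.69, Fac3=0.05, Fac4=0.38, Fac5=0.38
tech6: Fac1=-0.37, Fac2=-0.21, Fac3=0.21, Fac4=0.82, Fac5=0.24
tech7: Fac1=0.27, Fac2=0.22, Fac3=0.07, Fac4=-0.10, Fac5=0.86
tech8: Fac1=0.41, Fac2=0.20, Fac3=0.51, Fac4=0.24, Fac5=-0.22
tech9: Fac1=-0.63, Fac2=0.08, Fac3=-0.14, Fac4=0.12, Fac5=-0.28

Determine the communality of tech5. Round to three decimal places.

h² = 0.14² + 0.69² + 0.05² + 0.38² + 0.38² = 0.0196 + 0.4761 + 0.0025 + 0.1444 + 0.1444 = 0.7870

0.787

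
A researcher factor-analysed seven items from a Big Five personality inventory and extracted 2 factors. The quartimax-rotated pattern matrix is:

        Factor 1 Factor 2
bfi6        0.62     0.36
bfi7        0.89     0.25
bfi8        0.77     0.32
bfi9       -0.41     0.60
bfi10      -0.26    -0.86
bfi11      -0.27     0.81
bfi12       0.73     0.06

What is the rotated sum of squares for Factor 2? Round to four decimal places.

SS loadings for Factor 2 = 0.36² + 0.25² + 0.32² + 0.60² + (-0.86)² + 0.81² + 0.06² = 0.1296 + 0.0625 + 0.1024 + 0.3600 + 0.7396 + 0.6561 + 0.0036 = 2.0538

2.0538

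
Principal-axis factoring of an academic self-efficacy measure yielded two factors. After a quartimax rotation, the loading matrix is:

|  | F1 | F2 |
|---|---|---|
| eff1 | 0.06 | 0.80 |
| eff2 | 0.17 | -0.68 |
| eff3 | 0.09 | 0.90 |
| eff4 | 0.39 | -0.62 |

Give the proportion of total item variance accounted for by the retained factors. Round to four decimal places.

Communalities: 0.6436, 0.4913, 0.8181, 0.5365; Σh² = 2.4895.
Total variance with 4 standardized items is 4, so the solution explains 2.4895/4 = 0.6224.

0.6224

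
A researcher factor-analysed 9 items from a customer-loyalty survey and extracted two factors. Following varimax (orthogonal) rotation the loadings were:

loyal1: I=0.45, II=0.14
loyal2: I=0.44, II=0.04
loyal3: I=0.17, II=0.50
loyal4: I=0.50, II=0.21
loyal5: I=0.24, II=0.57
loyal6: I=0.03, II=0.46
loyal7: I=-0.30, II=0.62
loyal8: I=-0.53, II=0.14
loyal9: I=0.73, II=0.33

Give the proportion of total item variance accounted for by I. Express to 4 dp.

SS loadings for I = 0.45² + 0.44² + 0.17² + 0.50² + 0.24² + 0.03² + (-0.30)² + (-0.53)² + 0.73² = 1.6373
Proportion of variance = 1.6373 / 9 = 0.1819.

0.1819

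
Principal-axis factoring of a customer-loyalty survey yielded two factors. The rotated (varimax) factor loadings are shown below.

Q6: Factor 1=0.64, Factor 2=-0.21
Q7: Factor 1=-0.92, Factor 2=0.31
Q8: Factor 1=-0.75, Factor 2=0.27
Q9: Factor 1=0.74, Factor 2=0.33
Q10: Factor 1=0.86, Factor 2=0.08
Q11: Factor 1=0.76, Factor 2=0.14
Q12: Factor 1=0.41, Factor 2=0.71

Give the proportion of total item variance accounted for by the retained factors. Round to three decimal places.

0.672

Communalities: 0.4537, 0.9425, 0.6354, 0.6565, 0.7460, 0.5972, 0.6722; Σh² = 4.7035.
Total variance with 7 standardized items is 7, so the solution explains 4.7035/7 = 0.6719.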